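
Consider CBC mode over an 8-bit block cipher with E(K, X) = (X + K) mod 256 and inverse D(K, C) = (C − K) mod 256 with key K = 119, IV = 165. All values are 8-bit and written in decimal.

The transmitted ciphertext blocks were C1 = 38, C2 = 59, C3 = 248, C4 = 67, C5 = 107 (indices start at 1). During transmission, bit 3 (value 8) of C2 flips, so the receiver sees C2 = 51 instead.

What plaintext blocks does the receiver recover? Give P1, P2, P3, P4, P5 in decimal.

P1 = 10, P2 = 154, P3 = 178, P4 = 52, P5 = 183

CBC decryption: P_i = D(K, C_i) ⊕ C_{i−1}, with C_{0} = IV.
Only C2 changed, to 51. In CBC, a change in C_i garbles P_i and flips the same bit in P_{i+1}. Decrypting the received ciphertext:
P1: D(K, 38) = 175; 175 ⊕ 165 = 10.
P2: D(K, 51) = 188; 188 ⊕ 38 = 154.
P3: D(K, 248) = 129; 129 ⊕ 51 = 178.
P4: D(K, 67) = 204; 204 ⊕ 248 = 52.
P5: D(K, 107) = 244; 244 ⊕ 67 = 183.
Blocks that differ from the original plaintext: P2, P3.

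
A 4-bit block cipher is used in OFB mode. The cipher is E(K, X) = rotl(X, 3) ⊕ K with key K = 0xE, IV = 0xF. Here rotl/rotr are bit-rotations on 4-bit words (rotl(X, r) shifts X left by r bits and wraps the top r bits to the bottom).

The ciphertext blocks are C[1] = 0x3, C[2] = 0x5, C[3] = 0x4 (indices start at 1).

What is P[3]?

P[3] = 0x9

OFB decryption: S_i = E(K, S_{i−1}) with S_{0} = IV; P_i = C_i ⊕ S_i.
P[1]: S = E(K, 0xF) = 0x1; 0x3 ⊕ 0x1 = 0x2.
P[2]: S = E(K, 0x1) = 0x6; 0x5 ⊕ 0x6 = 0x3.
P[3]: S = E(K, 0x6) = 0xD; 0x4 ⊕ 0xD = 0x9.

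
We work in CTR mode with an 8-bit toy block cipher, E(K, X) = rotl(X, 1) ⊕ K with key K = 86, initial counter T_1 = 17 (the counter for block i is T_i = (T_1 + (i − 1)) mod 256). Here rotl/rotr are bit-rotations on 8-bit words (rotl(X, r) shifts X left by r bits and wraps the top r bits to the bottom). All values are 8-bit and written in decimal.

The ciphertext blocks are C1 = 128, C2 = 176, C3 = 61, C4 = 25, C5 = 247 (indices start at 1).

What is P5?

P5 = 139

CTR decryption: S_i = E(K, T_i) where T_i is the counter for block i; P_i = C_i ⊕ S_i.
P5: T = 21, S = E(K, T) = 124; 247 ⊕ 124 = 139.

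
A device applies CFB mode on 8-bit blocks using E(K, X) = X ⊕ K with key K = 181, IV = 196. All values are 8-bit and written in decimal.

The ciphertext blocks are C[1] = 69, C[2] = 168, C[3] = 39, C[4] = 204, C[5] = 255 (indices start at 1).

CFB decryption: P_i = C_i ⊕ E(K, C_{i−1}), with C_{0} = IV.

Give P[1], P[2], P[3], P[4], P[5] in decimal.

P[1]: E(K, 196) = 113; 69 ⊕ 113 = 52.
P[2]: E(K, 69) = 240; 168 ⊕ 240 = 88.
P[3]: E(K, 168) = 29; 39 ⊕ 29 = 58.
P[4]: E(K, 39) = 146; 204 ⊕ 146 = 94.
P[5]: E(K, 204) = 121; 255 ⊕ 121 = 134.

P[1] = 52, P[2] = 88, P[3] = 58, P[4] = 94, P[5] = 134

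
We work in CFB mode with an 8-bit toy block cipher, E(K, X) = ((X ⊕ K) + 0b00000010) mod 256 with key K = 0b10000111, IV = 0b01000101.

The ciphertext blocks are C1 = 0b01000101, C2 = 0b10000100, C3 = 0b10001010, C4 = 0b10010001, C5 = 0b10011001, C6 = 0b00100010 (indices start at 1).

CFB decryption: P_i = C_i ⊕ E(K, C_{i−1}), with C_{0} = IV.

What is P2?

P2 = 0b01000000

P2: E(K, 0b01000101) = 0b11000100; 0b10000100 ⊕ 0b11000100 = 0b01000000.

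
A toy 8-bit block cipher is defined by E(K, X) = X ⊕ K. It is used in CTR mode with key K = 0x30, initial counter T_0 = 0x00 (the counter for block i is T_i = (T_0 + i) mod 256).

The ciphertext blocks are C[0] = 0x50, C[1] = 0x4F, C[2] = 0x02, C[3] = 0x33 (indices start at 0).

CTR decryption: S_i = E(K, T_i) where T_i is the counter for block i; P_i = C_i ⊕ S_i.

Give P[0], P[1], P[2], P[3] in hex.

P[0] = 0x60, P[1] = 0x7E, P[2] = 0x30, P[3] = 0x00

P[0]: T = 0x00, S = E(K, T) = 0x30; 0x50 ⊕ 0x30 = 0x60.
P[1]: T = 0x01, S = E(K, T) = 0x31; 0x4F ⊕ 0x31 = 0x7E.
P[2]: T = 0x02, S = E(K, T) = 0x32; 0x02 ⊕ 0x32 = 0x30.
P[3]: T = 0x03, S = E(K, T) = 0x33; 0x33 ⊕ 0x33 = 0x00.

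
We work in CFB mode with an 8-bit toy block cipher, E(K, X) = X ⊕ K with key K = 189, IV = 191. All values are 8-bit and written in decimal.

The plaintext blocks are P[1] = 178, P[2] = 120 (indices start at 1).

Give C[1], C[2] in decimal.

CFB encryption: C_i = P_i ⊕ E(K, C_{i−1}), with C_{0} = IV.
C[1]: E(K, 191) = 2; 178 ⊕ 2 = 176.
C[2]: E(K, 176) = 13; 120 ⊕ 13 = 117.

C[1] = 176, C[2] = 117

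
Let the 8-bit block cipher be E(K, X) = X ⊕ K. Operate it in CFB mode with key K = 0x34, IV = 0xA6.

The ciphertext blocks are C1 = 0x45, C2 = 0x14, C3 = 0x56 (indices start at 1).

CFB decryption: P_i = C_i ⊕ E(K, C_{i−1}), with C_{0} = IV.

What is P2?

P2: E(K, 0x45) = 0x71; 0x14 ⊕ 0x71 = 0x65.

P2 = 0x65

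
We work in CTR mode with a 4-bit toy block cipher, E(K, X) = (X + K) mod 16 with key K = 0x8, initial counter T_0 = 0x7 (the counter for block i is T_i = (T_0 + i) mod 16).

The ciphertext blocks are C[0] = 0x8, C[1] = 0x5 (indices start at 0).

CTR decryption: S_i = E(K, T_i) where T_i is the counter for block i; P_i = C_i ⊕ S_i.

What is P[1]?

P[1]: T = 0x8, S = E(K, T) = 0x0; 0x5 ⊕ 0x0 = 0x5.

P[1] = 0x5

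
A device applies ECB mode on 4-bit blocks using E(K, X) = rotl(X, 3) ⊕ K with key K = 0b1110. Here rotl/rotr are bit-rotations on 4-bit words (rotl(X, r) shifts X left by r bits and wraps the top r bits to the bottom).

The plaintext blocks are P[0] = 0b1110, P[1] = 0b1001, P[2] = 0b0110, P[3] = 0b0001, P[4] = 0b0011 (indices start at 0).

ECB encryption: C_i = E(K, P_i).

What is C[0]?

C[0]: E(K, 0b1110) = 0b1001.

C[0] = 0b1001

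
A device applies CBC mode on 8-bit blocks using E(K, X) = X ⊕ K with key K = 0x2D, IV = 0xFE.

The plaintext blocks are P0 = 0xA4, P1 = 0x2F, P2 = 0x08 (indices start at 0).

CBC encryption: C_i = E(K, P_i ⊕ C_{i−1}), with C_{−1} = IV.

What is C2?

C0: P0 ⊕ 0xFE = 0x5A; E(K, 0x5A) = 0x77.
C1: P1 ⊕ 0x77 = 0x58; E(K, 0x58) = 0x75.
C2: P2 ⊕ 0x75 = 0x7D; E(K, 0x7D) = 0x50.

C2 = 0x50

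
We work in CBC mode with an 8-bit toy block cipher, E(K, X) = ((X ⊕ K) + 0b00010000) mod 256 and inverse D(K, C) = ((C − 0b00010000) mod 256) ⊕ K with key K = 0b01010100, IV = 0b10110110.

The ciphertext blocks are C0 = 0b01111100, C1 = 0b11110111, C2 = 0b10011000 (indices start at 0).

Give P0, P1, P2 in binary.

P0 = 0b10001110, P1 = 0b11001111, P2 = 0b00101011

CBC decryption: P_i = D(K, C_i) ⊕ C_{i−1}, with C_{−1} = IV.
P0: D(K, 0b01111100) = 0b00111000; 0b00111000 ⊕ 0b10110110 = 0b10001110.
P1: D(K, 0b11110111) = 0b10110011; 0b10110011 ⊕ 0b01111100 = 0b11001111.
P2: D(K, 0b10011000) = 0b11011100; 0b11011100 ⊕ 0b11110111 = 0b00101011.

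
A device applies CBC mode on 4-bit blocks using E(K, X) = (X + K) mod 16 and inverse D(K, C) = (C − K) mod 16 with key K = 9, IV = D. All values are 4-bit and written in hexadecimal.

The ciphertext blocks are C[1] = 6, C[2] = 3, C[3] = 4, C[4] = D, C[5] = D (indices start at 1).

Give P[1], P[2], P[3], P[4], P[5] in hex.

P[1] = 0, P[2] = C, P[3] = 8, P[4] = 0, P[5] = 9

CBC decryption: P_i = D(K, C_i) ⊕ C_{i−1}, with C_{0} = IV.
P[1]: D(K, 6) = D; D ⊕ D = 0.
P[2]: D(K, 3) = A; A ⊕ 6 = C.
P[3]: D(K, 4) = B; B ⊕ 3 = 8.
P[4]: D(K, D) = 4; 4 ⊕ 4 = 0.
P[5]: D(K, D) = 4; 4 ⊕ D = 9.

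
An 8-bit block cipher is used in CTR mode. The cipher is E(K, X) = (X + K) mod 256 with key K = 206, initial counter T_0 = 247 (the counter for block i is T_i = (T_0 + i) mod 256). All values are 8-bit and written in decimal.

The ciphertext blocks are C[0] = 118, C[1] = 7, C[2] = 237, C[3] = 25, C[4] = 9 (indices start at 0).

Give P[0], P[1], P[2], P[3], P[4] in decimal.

CTR decryption: S_i = E(K, T_i) where T_i is the counter for block i; P_i = C_i ⊕ S_i.
P[0]: T = 247, S = E(K, T) = 197; 118 ⊕ 197 = 179.
P[1]: T = 248, S = E(K, T) = 198; 7 ⊕ 198 = 193.
P[2]: T = 249, S = E(K, T) = 199; 237 ⊕ 199 = 42.
P[3]: T = 250, S = E(K, T) = 200; 25 ⊕ 200 = 209.
P[4]: T = 251, S = E(K, T) = 201; 9 ⊕ 201 = 192.

P[0] = 179, P[1] = 193, P[2] = 42, P[3] = 209, P[4] = 192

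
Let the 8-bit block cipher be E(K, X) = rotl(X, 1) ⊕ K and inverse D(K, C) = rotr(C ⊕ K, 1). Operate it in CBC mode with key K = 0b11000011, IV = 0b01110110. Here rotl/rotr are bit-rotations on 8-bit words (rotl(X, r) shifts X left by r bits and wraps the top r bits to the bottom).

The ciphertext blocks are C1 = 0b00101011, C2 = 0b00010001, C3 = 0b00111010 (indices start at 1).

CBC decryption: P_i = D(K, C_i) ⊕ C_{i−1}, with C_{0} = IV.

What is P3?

P3 = 0b11101101

P3: D(K, 0b00111010) = 0b11111100; 0b11111100 ⊕ 0b00010001 = 0b11101101.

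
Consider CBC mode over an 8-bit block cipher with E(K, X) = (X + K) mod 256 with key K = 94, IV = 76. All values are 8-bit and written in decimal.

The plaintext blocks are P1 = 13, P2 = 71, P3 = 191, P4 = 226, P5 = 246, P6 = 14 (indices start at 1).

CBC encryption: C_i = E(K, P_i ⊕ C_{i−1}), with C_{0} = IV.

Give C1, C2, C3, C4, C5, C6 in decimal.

C1: P1 ⊕ 76 = 65; E(K, 65) = 159.
C2: P2 ⊕ 159 = 216; E(K, 216) = 54.
C3: P3 ⊕ 54 = 137; E(K, 137) = 231.
C4: P4 ⊕ 231 = 5; E(K, 5) = 99.
C5: P5 ⊕ 99 = 149; E(K, 149) = 243.
C6: P6 ⊕ 243 = 253; E(K, 253) = 91.

C1 = 159, C2 = 54, C3 = 231, C4 = 99, C5 = 243, C6 = 91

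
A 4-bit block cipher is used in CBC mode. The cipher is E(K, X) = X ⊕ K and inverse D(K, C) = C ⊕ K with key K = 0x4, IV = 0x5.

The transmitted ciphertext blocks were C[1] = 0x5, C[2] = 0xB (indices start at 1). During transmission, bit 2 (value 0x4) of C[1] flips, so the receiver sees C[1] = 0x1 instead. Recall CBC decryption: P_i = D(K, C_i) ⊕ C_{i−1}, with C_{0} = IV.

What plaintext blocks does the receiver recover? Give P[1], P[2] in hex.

P[1] = 0x0, P[2] = 0xE

Only C[1] changed, to 0x1. In CBC, a change in C_i garbles P_i and flips the same bit in P_{i+1}. Decrypting the received ciphertext:
P[1]: D(K, 0x1) = 0x5; 0x5 ⊕ 0x5 = 0x0.
P[2]: D(K, 0xB) = 0xF; 0xF ⊕ 0x1 = 0xE.
Blocks that differ from the original plaintext: P[1], P[2].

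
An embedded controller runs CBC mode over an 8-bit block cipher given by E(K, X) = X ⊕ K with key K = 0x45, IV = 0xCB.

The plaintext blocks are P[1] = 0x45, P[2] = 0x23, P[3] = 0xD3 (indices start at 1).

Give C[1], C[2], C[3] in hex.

C[1] = 0xCB, C[2] = 0xAD, C[3] = 0x3B

CBC encryption: C_i = E(K, P_i ⊕ C_{i−1}), with C_{0} = IV.
C[1]: P[1] ⊕ 0xCB = 0x8E; E(K, 0x8E) = 0xCB.
C[2]: P[2] ⊕ 0xCB = 0xE8; E(K, 0xE8) = 0xAD.
C[3]: P[3] ⊕ 0xAD = 0x7E; E(K, 0x7E) = 0x3B.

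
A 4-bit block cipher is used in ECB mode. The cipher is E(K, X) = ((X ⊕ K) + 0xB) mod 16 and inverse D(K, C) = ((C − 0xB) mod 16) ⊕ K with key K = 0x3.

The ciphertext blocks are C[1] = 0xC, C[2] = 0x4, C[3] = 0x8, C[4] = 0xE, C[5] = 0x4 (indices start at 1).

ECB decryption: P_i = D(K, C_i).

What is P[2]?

P[2]: D(K, 0x4) = 0xA.

P[2] = 0xA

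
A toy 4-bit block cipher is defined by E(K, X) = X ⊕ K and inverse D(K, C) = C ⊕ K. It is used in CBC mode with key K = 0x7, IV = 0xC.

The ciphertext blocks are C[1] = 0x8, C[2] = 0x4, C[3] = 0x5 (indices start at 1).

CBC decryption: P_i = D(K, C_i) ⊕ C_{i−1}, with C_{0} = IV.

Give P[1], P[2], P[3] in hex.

P[1] = 0x3, P[2] = 0xB, P[3] = 0x6

P[1]: D(K, 0x8) = 0xF; 0xF ⊕ 0xC = 0x3.
P[2]: D(K, 0x4) = 0x3; 0x3 ⊕ 0x8 = 0xB.
P[3]: D(K, 0x5) = 0x2; 0x2 ⊕ 0x4 = 0x6.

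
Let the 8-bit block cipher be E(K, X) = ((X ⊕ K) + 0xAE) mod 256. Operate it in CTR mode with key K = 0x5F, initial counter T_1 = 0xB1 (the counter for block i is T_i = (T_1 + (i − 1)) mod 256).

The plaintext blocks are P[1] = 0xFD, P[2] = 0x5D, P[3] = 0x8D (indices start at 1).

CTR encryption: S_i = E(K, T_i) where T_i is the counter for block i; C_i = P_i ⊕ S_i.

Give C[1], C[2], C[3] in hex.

C[1] = 0x61, C[2] = 0xC6, C[3] = 0x17

C[1]: T = 0xB1, S = E(K, T) = 0x9C; 0xFD ⊕ 0x9C = 0x61.
C[2]: T = 0xB2, S = E(K, T) = 0x9B; 0x5D ⊕ 0x9B = 0xC6.
C[3]: T = 0xB3, S = E(K, T) = 0x9A; 0x8D ⊕ 0x9A = 0x17.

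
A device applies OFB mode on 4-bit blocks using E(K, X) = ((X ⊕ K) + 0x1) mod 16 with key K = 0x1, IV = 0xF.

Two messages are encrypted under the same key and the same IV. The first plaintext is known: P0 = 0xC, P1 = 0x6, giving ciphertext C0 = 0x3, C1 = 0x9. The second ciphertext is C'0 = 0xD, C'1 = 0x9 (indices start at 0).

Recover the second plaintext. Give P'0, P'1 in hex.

P'0 = 0x2, P'1 = 0x6

In OFB with a reused IV, both messages share the same keystream S_i, so C_i ⊕ C'_i = P_i ⊕ P'_i and thus P'_i = P_i ⊕ C_i ⊕ C'_i.
P'0: 0xC ⊕ 0x3 ⊕ 0xD = 0x2.
P'1: 0x6 ⊕ 0x9 ⊕ 0x9 = 0x6.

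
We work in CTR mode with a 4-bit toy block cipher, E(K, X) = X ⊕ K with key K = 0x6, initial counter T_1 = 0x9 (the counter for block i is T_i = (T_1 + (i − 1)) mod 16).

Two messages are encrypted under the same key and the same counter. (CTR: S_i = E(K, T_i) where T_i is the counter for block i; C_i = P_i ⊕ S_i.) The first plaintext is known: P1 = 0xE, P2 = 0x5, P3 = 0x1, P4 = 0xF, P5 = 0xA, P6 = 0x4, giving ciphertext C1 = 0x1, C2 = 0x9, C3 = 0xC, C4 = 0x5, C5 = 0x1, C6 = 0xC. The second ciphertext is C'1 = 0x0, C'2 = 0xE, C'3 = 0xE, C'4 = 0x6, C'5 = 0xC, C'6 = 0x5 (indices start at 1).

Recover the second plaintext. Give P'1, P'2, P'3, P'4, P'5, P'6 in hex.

P'1 = 0xF, P'2 = 0x2, P'3 = 0x3, P'4 = 0xC, P'5 = 0x7, P'6 = 0xD

In CTR with a reused counter, both messages share the same keystream S_i, so C_i ⊕ C'_i = P_i ⊕ P'_i and thus P'_i = P_i ⊕ C_i ⊕ C'_i.
P'1: 0xE ⊕ 0x1 ⊕ 0x0 = 0xF.
P'2: 0x5 ⊕ 0x9 ⊕ 0xE = 0x2.
P'3: 0x1 ⊕ 0xC ⊕ 0xE = 0x3.
P'4: 0xF ⊕ 0x5 ⊕ 0x6 = 0xC.
P'5: 0xA ⊕ 0x1 ⊕ 0xC = 0x7.
P'6: 0x4 ⊕ 0xC ⊕ 0x5 = 0xD.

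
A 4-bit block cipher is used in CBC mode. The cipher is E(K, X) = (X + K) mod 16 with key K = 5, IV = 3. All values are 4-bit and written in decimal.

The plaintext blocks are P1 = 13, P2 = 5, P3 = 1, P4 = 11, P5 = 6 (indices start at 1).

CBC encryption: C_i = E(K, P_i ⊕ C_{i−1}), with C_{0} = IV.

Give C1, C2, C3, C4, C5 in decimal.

C1: P1 ⊕ 3 = 14; E(K, 14) = 3.
C2: P2 ⊕ 3 = 6; E(K, 6) = 11.
C3: P3 ⊕ 11 = 10; E(K, 10) = 15.
C4: P4 ⊕ 15 = 4; E(K, 4) = 9.
C5: P5 ⊕ 9 = 15; E(K, 15) = 4.

C1 = 3, C2 = 11, C3 = 15, C4 = 9, C5 = 4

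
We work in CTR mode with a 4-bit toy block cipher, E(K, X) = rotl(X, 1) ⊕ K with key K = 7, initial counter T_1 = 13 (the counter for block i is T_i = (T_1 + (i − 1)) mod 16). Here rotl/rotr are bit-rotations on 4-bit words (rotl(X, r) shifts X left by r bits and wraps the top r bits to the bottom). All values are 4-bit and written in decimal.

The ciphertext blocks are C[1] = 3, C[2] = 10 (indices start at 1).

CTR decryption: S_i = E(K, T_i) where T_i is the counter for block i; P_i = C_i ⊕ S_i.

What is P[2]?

P[2] = 0

P[2]: T = 14, S = E(K, T) = 10; 10 ⊕ 10 = 0.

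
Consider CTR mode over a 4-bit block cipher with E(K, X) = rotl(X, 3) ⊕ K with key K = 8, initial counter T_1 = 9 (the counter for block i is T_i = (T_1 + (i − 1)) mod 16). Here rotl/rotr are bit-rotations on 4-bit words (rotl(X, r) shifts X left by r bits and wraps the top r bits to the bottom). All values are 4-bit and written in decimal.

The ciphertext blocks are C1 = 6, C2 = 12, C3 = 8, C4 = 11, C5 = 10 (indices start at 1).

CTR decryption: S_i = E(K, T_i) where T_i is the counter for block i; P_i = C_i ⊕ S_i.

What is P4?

P4 = 5

P4: T = 12, S = E(K, T) = 14; 11 ⊕ 14 = 5.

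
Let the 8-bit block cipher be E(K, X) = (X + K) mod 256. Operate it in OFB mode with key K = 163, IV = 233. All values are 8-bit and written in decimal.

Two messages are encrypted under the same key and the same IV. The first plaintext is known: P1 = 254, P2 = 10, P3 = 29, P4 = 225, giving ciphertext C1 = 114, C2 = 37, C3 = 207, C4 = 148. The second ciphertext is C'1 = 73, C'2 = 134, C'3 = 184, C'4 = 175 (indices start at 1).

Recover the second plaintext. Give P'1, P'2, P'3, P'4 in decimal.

P'1 = 197, P'2 = 169, P'3 = 106, P'4 = 218

In OFB with a reused IV, both messages share the same keystream S_i, so C_i ⊕ C'_i = P_i ⊕ P'_i and thus P'_i = P_i ⊕ C_i ⊕ C'_i.
P'1: 254 ⊕ 114 ⊕ 73 = 197.
P'2: 10 ⊕ 37 ⊕ 134 = 169.
P'3: 29 ⊕ 207 ⊕ 184 = 106.
P'4: 225 ⊕ 148 ⊕ 175 = 218.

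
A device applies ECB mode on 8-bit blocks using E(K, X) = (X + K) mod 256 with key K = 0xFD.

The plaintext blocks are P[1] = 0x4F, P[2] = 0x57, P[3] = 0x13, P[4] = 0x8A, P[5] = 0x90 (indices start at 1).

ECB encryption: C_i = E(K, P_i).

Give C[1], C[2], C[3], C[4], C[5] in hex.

C[1] = 0x4C, C[2] = 0x54, C[3] = 0x10, C[4] = 0x87, C[5] = 0x8D

C[1]: E(K, 0x4F) = 0x4C.
C[2]: E(K, 0x57) = 0x54.
C[3]: E(K, 0x13) = 0x10.
C[4]: E(K, 0x8A) = 0x87.
C[5]: E(K, 0x90) = 0x8D.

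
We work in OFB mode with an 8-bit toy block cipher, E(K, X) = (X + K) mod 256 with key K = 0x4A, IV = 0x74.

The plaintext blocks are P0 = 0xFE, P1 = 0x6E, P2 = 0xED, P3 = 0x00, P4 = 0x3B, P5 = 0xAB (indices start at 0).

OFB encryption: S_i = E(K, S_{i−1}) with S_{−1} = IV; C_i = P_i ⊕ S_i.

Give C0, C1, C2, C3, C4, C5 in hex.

C0: S = E(K, 0x74) = 0xBE; 0xFE ⊕ 0xBE = 0x40.
C1: S = E(K, 0xBE) = 0x08; 0x6E ⊕ 0x08 = 0x66.
C2: S = E(K, 0x08) = 0x52; 0xED ⊕ 0x52 = 0xBF.
C3: S = E(K, 0x52) = 0x9C; 0x00 ⊕ 0x9C = 0x9C.
C4: S = E(K, 0x9C) = 0xE6; 0x3B ⊕ 0xE6 = 0xDD.
C5: S = E(K, 0xE6) = 0x30; 0xAB ⊕ 0x30 = 0x9B.

C0 = 0x40, C1 = 0x66, C2 = 0xBF, C3 = 0x9C, C4 = 0xDD, C5 = 0x9B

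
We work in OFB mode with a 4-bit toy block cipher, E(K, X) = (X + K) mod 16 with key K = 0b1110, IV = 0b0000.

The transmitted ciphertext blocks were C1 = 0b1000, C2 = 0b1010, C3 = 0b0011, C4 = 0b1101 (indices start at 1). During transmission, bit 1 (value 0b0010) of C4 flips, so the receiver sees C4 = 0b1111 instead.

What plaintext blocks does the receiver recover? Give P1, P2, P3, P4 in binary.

P1 = 0b0110, P2 = 0b0110, P3 = 0b1001, P4 = 0b0111

OFB decryption: S_i = E(K, S_{i−1}) with S_{0} = IV; P_i = C_i ⊕ S_i.
Only C4 changed, to 0b1111. In OFB, a change in C_i flips the same bit in P_i only; the keystream is unaffected. Decrypting the received ciphertext:
P1: S = E(K, 0b0000) = 0b1110; 0b1000 ⊕ 0b1110 = 0b0110.
P2: S = E(K, 0b1110) = 0b1100; 0b1010 ⊕ 0b1100 = 0b0110.
P3: S = E(K, 0b1100) = 0b1010; 0b0011 ⊕ 0b1010 = 0b1001.
P4: S = E(K, 0b1010) = 0b1000; 0b1111 ⊕ 0b1000 = 0b0111.
Blocks that differ from the original plaintext: P4.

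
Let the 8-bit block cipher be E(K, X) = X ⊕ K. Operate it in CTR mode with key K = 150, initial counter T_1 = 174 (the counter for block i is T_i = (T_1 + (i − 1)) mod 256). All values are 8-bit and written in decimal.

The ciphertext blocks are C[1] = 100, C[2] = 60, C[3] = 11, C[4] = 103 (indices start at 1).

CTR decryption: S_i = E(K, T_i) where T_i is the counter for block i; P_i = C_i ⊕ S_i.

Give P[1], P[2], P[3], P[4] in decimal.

P[1]: T = 174, S = E(K, T) = 56; 100 ⊕ 56 = 92.
P[2]: T = 175, S = E(K, T) = 57; 60 ⊕ 57 = 5.
P[3]: T = 176, S = E(K, T) = 38; 11 ⊕ 38 = 45.
P[4]: T = 177, S = E(K, T) = 39; 103 ⊕ 39 = 64.

P[1] = 92, P[2] = 5, P[3] = 45, P[4] = 64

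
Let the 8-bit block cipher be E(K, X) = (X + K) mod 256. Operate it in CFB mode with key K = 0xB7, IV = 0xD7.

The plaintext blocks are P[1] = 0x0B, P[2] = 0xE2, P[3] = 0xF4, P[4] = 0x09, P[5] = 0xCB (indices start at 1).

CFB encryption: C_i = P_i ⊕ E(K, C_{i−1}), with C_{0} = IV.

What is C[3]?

C[3] = 0x61

C[1]: E(K, 0xD7) = 0x8E; 0x0B ⊕ 0x8E = 0x85.
C[2]: E(K, 0x85) = 0x3C; 0xE2 ⊕ 0x3C = 0xDE.
C[3]: E(K, 0xDE) = 0x95; 0xF4 ⊕ 0x95 = 0x61.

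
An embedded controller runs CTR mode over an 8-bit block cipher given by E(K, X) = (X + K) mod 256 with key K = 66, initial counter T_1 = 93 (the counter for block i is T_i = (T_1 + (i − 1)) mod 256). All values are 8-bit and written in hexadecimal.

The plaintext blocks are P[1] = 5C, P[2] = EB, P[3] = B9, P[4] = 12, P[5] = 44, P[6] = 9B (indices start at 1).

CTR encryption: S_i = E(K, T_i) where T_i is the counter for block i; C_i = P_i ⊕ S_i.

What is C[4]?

C[4] = EE

C[1]: T = 93, S = E(K, T) = F9; 5C ⊕ F9 = A5.
C[2]: T = 94, S = E(K, T) = FA; EB ⊕ FA = 11.
C[3]: T = 95, S = E(K, T) = FB; B9 ⊕ FB = 42.
C[4]: T = 96, S = E(K, T) = FC; 12 ⊕ FC = EE.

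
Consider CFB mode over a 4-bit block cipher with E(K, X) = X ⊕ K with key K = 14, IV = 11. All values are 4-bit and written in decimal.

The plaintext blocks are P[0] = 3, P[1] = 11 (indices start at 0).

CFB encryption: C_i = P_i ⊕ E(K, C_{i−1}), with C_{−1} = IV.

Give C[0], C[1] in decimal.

C[0] = 6, C[1] = 3

C[0]: E(K, 11) = 5; 3 ⊕ 5 = 6.
C[1]: E(K, 6) = 8; 11 ⊕ 8 = 3.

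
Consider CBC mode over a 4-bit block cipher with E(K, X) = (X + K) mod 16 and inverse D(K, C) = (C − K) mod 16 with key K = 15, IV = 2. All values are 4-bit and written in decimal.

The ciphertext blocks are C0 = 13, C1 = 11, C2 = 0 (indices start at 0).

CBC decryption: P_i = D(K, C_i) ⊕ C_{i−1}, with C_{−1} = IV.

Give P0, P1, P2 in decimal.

P0 = 12, P1 = 1, P2 = 10

P0: D(K, 13) = 14; 14 ⊕ 2 = 12.
P1: D(K, 11) = 12; 12 ⊕ 13 = 1.
P2: D(K, 0) = 1; 1 ⊕ 11 = 10.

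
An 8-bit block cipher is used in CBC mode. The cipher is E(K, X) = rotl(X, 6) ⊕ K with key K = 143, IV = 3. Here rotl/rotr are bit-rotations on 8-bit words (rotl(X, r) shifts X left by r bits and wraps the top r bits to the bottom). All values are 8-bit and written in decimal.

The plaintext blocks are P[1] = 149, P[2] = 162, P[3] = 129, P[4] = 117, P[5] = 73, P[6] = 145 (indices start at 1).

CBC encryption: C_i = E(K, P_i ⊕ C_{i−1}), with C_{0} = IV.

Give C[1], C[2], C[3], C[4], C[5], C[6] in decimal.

C[1]: P[1] ⊕ 3 = 150; E(K, 150) = 42.
C[2]: P[2] ⊕ 42 = 136; E(K, 136) = 173.
C[3]: P[3] ⊕ 173 = 44; E(K, 44) = 132.
C[4]: P[4] ⊕ 132 = 241; E(K, 241) = 243.
C[5]: P[5] ⊕ 243 = 186; E(K, 186) = 33.
C[6]: P[6] ⊕ 33 = 176; E(K, 176) = 163.

C[1] = 42, C[2] = 173, C[3] = 132, C[4] = 243, C[5] = 33, C[6] = 163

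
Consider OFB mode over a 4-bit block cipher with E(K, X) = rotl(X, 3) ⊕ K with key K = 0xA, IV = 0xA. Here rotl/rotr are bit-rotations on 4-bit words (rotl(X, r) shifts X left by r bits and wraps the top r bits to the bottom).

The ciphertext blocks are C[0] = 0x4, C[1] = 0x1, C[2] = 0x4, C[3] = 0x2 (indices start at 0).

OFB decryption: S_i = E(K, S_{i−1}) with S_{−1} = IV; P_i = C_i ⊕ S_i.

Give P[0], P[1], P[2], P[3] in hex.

P[0]: S = E(K, 0xA) = 0xF; 0x4 ⊕ 0xF = 0xB.
P[1]: S = E(K, 0xF) = 0x5; 0x1 ⊕ 0x5 = 0x4.
P[2]: S = E(K, 0x5) = 0x0; 0x4 ⊕ 0x0 = 0x4.
P[3]: S = E(K, 0x0) = 0xA; 0x2 ⊕ 0xA = 0x8.

P[0] = 0xB, P[1] = 0x4, P[2] = 0x4, P[3] = 0x8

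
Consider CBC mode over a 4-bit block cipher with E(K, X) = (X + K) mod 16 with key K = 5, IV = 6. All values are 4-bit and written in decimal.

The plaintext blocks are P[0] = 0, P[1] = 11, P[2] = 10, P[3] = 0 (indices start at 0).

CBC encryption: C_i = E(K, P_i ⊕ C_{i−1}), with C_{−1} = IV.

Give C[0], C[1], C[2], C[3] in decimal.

C[0] = 11, C[1] = 5, C[2] = 4, C[3] = 9

C[0]: P[0] ⊕ 6 = 6; E(K, 6) = 11.
C[1]: P[1] ⊕ 11 = 0; E(K, 0) = 5.
C[2]: P[2] ⊕ 5 = 15; E(K, 15) = 4.
C[3]: P[3] ⊕ 4 = 4; E(K, 4) = 9.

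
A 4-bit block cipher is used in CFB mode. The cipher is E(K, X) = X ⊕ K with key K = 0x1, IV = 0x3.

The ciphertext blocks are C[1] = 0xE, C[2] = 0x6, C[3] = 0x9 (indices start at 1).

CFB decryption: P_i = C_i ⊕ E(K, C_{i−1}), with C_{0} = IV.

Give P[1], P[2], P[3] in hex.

P[1] = 0xC, P[2] = 0x9, P[3] = 0xE

P[1]: E(K, 0x3) = 0x2; 0xE ⊕ 0x2 = 0xC.
P[2]: E(K, 0xE) = 0xF; 0x6 ⊕ 0xF = 0x9.
P[3]: E(K, 0x6) = 0x7; 0x9 ⊕ 0x7 = 0xE.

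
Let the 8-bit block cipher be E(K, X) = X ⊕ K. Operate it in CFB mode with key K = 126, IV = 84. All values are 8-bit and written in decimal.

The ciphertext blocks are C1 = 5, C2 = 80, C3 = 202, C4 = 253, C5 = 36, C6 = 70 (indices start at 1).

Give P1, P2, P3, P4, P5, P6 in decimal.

CFB decryption: P_i = C_i ⊕ E(K, C_{i−1}), with C_{0} = IV.
P1: E(K, 84) = 42; 5 ⊕ 42 = 47.
P2: E(K, 5) = 123; 80 ⊕ 123 = 43.
P3: E(K, 80) = 46; 202 ⊕ 46 = 228.
P4: E(K, 202) = 180; 253 ⊕ 180 = 73.
P5: E(K, 253) = 131; 36 ⊕ 131 = 167.
P6: E(K, 36) = 90; 70 ⊕ 90 = 28.

P1 = 47, P2 = 43, P3 = 228, P4 = 73, P5 = 167, P6 = 28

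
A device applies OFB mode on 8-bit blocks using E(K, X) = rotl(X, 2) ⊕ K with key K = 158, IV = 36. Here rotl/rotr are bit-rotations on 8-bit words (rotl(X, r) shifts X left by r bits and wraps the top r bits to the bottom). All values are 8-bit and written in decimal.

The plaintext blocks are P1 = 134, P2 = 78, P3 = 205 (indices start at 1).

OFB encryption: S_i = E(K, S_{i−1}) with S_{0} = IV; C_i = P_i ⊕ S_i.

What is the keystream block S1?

C1: S = E(K, 36) = 14; 134 ⊕ 14 = 136.
So S1 = 14.

14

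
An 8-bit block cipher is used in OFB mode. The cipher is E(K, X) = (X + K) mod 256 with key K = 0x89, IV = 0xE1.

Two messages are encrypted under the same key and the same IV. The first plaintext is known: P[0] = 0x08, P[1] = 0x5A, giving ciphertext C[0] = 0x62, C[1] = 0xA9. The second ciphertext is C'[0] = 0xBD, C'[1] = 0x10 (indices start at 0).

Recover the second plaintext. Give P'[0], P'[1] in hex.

In OFB with a reused IV, both messages share the same keystream S_i, so C_i ⊕ C'_i = P_i ⊕ P'_i and thus P'_i = P_i ⊕ C_i ⊕ C'_i.
P'[0]: 0x08 ⊕ 0x62 ⊕ 0xBD = 0xD7.
P'[1]: 0x5A ⊕ 0xA9 ⊕ 0x10 = 0xE3.

P'[0] = 0xD7, P'[1] = 0xE3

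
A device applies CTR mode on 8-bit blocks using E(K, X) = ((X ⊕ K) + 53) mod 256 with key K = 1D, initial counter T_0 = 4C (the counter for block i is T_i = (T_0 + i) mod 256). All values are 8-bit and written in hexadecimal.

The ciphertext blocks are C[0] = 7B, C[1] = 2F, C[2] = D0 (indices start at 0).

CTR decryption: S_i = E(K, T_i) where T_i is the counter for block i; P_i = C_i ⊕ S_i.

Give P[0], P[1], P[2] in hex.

P[0] = DF, P[1] = 8C, P[2] = 76

P[0]: T = 4C, S = E(K, T) = A4; 7B ⊕ A4 = DF.
P[1]: T = 4D, S = E(K, T) = A3; 2F ⊕ A3 = 8C.
P[2]: T = 4E, S = E(K, T) = A6; D0 ⊕ A6 = 76.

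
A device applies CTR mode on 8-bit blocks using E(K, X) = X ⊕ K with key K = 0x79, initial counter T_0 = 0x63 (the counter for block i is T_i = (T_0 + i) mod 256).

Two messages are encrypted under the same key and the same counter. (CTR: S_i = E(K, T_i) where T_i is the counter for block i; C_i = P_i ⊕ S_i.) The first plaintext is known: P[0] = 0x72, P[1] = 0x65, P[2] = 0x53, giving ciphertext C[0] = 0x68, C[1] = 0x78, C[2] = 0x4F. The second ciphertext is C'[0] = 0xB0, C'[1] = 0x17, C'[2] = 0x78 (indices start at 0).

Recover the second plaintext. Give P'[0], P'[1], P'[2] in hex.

In CTR with a reused counter, both messages share the same keystream S_i, so C_i ⊕ C'_i = P_i ⊕ P'_i and thus P'_i = P_i ⊕ C_i ⊕ C'_i.
P'[0]: 0x72 ⊕ 0x68 ⊕ 0xB0 = 0xAA.
P'[1]: 0x65 ⊕ 0x78 ⊕ 0x17 = 0x0A.
P'[2]: 0x53 ⊕ 0x4F ⊕ 0x78 = 0x64.

P'[0] = 0xAA, P'[1] = 0x0A, P'[2] = 0x64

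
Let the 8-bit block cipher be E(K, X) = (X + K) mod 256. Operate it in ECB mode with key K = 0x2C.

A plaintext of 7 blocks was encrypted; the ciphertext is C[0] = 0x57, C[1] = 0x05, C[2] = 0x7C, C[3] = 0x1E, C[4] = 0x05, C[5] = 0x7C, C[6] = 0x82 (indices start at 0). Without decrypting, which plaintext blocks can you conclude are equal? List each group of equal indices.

P[1] = P[4]; P[2] = P[5]

ECB encrypts each block independently with the same key, so equal ciphertext blocks imply equal plaintext blocks.
C[1] = C[4] = 0x05, so P[1] = P[4].
C[2] = C[5] = 0x7C, so P[2] = P[5].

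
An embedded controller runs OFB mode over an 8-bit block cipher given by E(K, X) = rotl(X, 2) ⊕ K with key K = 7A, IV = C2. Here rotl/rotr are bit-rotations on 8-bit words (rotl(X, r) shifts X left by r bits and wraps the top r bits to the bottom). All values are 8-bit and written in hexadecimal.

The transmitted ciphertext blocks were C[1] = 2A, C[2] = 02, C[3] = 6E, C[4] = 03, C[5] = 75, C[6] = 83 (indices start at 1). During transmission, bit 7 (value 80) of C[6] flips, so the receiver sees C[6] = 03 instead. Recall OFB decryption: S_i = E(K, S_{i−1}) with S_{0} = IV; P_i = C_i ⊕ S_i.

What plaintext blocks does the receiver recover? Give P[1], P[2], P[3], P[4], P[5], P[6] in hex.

P[1] = 5B, P[2] = BD, P[3] = EA, P[4] = 6B, P[5] = AE, P[6] = 16

Only C[6] changed, to 03. In OFB, a change in C_i flips the same bit in P_i only; the keystream is unaffected. Decrypting the received ciphertext:
P[1]: S = E(K, C2) = 71; 2A ⊕ 71 = 5B.
P[2]: S = E(K, 71) = BF; 02 ⊕ BF = BD.
P[3]: S = E(K, BF) = 84; 6E ⊕ 84 = EA.
P[4]: S = E(K, 84) = 68; 03 ⊕ 68 = 6B.
P[5]: S = E(K, 68) = DB; 75 ⊕ DB = AE.
P[6]: S = E(K, DB) = 15; 03 ⊕ 15 = 16.
Blocks that differ from the original plaintext: P[6].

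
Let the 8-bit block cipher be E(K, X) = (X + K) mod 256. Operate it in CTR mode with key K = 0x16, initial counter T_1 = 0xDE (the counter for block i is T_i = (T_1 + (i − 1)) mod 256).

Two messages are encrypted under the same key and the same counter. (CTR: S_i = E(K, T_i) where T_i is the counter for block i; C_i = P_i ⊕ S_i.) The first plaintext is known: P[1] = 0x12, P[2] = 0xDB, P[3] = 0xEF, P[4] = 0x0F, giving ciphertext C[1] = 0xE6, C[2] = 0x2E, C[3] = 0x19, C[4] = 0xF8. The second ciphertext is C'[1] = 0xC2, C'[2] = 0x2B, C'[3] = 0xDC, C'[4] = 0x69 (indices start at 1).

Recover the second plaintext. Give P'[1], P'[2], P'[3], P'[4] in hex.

P'[1] = 0x36, P'[2] = 0xDE, P'[3] = 0x2A, P'[4] = 0x9E

In CTR with a reused counter, both messages share the same keystream S_i, so C_i ⊕ C'_i = P_i ⊕ P'_i and thus P'_i = P_i ⊕ C_i ⊕ C'_i.
P'[1]: 0x12 ⊕ 0xE6 ⊕ 0xC2 = 0x36.
P'[2]: 0xDB ⊕ 0x2E ⊕ 0x2B = 0xDE.
P'[3]: 0xEF ⊕ 0x19 ⊕ 0xDC = 0x2A.
P'[4]: 0x0F ⊕ 0xF8 ⊕ 0x69 = 0x9E.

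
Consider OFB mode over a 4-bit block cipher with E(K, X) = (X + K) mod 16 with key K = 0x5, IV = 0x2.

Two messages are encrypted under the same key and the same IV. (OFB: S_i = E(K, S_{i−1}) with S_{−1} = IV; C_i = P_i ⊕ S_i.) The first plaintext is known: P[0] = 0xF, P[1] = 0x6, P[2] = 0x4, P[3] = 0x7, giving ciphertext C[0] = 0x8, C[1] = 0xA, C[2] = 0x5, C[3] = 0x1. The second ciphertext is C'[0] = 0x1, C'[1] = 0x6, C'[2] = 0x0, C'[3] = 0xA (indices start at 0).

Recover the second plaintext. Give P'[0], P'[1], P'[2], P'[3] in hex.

In OFB with a reused IV, both messages share the same keystream S_i, so C_i ⊕ C'_i = P_i ⊕ P'_i and thus P'_i = P_i ⊕ C_i ⊕ C'_i.
P'[0]: 0xF ⊕ 0x8 ⊕ 0x1 = 0x6.
P'[1]: 0x6 ⊕ 0xA ⊕ 0x6 = 0xA.
P'[2]: 0x4 ⊕ 0x5 ⊕ 0x0 = 0x1.
P'[3]: 0x7 ⊕ 0x1 ⊕ 0xA = 0xC.

P'[0] = 0x6, P'[1] = 0xA, P'[2] = 0x1, P'[3] = 0xC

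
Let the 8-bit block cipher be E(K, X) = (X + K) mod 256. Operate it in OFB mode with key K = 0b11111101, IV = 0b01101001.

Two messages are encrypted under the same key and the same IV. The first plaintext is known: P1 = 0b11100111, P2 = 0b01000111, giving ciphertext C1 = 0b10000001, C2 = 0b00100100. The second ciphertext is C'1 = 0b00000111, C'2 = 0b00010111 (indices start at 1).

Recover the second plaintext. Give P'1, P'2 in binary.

In OFB with a reused IV, both messages share the same keystream S_i, so C_i ⊕ C'_i = P_i ⊕ P'_i and thus P'_i = P_i ⊕ C_i ⊕ C'_i.
P'1: 0b11100111 ⊕ 0b10000001 ⊕ 0b00000111 = 0b01100001.
P'2: 0b01000111 ⊕ 0b00100100 ⊕ 0b00010111 = 0b01110100.

P'1 = 0b01100001, P'2 = 0b01110100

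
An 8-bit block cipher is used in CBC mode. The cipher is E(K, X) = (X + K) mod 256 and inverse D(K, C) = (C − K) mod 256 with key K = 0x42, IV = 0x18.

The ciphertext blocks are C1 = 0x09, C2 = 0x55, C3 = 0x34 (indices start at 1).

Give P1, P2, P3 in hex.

CBC decryption: P_i = D(K, C_i) ⊕ C_{i−1}, with C_{0} = IV.
P1: D(K, 0x09) = 0xC7; 0xC7 ⊕ 0x18 = 0xDF.
P2: D(K, 0x55) = 0x13; 0x13 ⊕ 0x09 = 0x1A.
P3: D(K, 0x34) = 0xF2; 0xF2 ⊕ 0x55 = 0xA7.

P1 = 0xDF, P2 = 0x1A, P3 = 0xA7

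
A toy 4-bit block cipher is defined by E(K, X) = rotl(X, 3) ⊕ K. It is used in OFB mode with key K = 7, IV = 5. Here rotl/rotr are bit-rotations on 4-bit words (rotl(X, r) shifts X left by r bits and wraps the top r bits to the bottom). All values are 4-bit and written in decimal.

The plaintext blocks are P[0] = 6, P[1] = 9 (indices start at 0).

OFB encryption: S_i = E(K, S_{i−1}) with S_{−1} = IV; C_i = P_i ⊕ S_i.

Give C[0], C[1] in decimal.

C[0] = 11, C[1] = 0

C[0]: S = E(K, 5) = 13; 6 ⊕ 13 = 11.
C[1]: S = E(K, 13) = 9; 9 ⊕ 9 = 0.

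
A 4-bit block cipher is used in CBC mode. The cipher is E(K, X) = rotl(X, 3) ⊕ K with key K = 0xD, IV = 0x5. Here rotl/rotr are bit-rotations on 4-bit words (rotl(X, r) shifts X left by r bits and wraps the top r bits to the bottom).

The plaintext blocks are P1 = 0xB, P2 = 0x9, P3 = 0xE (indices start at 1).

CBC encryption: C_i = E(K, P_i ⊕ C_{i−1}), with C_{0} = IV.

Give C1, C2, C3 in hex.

C1 = 0xA, C2 = 0x4, C3 = 0x8

C1: P1 ⊕ 0x5 = 0xE; E(K, 0xE) = 0xA.
C2: P2 ⊕ 0xA = 0x3; E(K, 0x3) = 0x4.
C3: P3 ⊕ 0x4 = 0xA; E(K, 0xA) = 0x8.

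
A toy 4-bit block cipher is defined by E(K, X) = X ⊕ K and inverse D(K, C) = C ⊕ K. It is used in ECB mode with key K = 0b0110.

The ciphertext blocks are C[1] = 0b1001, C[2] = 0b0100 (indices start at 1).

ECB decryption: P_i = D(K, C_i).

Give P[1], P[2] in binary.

P[1]: D(K, 0b1001) = 0b1111.
P[2]: D(K, 0b0100) = 0b0010.

P[1] = 0b1111, P[2] = 0b0010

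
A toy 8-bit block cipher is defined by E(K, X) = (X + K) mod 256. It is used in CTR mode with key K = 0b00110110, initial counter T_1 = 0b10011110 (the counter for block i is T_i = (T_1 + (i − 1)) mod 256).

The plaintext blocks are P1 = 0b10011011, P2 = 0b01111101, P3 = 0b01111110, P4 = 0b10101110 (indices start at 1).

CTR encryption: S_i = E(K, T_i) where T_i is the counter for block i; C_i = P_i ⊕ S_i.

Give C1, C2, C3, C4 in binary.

C1 = 0b01001111, C2 = 0b10101000, C3 = 0b10101000, C4 = 0b01111001

C1: T = 0b10011110, S = E(K, T) = 0b11010100; 0b10011011 ⊕ 0b11010100 = 0b01001111.
C2: T = 0b10011111, S = E(K, T) = 0b11010101; 0b01111101 ⊕ 0b11010101 = 0b10101000.
C3: T = 0b10100000, S = E(K, T) = 0b11010110; 0b01111110 ⊕ 0b11010110 = 0b10101000.
C4: T = 0b10100001, S = E(K, T) = 0b11010111; 0b10101110 ⊕ 0b11010111 = 0b01111001.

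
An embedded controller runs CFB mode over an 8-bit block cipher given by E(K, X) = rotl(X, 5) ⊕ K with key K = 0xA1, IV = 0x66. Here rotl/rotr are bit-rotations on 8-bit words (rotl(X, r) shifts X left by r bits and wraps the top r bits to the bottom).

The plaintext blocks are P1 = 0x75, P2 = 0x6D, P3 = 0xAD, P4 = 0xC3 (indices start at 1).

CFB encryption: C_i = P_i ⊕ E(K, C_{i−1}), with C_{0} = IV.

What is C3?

C1: E(K, 0x66) = 0x6D; 0x75 ⊕ 0x6D = 0x18.
C2: E(K, 0x18) = 0xA2; 0x6D ⊕ 0xA2 = 0xCF.
C3: E(K, 0xCF) = 0x58; 0xAD ⊕ 0x58 = 0xF5.

C3 = 0xF5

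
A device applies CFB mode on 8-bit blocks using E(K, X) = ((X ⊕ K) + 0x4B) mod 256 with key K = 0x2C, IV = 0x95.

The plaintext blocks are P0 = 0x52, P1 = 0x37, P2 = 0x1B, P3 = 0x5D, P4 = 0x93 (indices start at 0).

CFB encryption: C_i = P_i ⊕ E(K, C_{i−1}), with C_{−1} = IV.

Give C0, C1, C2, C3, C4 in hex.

C0: E(K, 0x95) = 0x04; 0x52 ⊕ 0x04 = 0x56.
C1: E(K, 0x56) = 0xC5; 0x37 ⊕ 0xC5 = 0xF2.
C2: E(K, 0xF2) = 0x29; 0x1B ⊕ 0x29 = 0x32.
C3: E(K, 0x32) = 0x69; 0x5D ⊕ 0x69 = 0x34.
C4: E(K, 0x34) = 0x63; 0x93 ⊕ 0x63 = 0xF0.

C0 = 0x56, C1 = 0xF2, C2 = 0x32, C3 = 0x34, C4 = 0xF0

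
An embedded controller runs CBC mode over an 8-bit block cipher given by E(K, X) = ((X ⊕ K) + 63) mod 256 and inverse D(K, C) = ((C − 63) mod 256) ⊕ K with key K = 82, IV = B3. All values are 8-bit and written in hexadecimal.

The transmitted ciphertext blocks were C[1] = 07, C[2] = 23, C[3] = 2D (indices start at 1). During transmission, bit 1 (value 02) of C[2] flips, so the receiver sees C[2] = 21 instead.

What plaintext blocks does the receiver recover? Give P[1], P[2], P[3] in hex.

P[1] = 95, P[2] = 3B, P[3] = 69

CBC decryption: P_i = D(K, C_i) ⊕ C_{i−1}, with C_{0} = IV.
Only C[2] changed, to 21. In CBC, a change in C_i garbles P_i and flips the same bit in P_{i+1}. Decrypting the received ciphertext:
P[1]: D(K, 07) = 26; 26 ⊕ B3 = 95.
P[2]: D(K, 21) = 3C; 3C ⊕ 07 = 3B.
P[3]: D(K, 2D) = 48; 48 ⊕ 21 = 69.
Blocks that differ from the original plaintext: P[2], P[3].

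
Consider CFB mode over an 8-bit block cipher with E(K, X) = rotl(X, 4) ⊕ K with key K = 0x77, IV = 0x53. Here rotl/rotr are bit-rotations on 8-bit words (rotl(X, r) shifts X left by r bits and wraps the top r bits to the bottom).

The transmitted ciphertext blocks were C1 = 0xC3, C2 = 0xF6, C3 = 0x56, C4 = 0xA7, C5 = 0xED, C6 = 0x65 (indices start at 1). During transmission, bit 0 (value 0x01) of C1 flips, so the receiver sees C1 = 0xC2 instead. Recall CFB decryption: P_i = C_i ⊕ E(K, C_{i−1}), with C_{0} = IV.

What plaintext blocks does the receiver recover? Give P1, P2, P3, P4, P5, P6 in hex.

P1 = 0x80, P2 = 0xAD, P3 = 0x4E, P4 = 0xB5, P5 = 0xE0, P6 = 0xCC

Only C1 changed, to 0xC2. In CFB, a change in C_i flips the same bit in P_i and garbles P_{i+1}. Decrypting the received ciphertext:
P1: E(K, 0x53) = 0x42; 0xC2 ⊕ 0x42 = 0x80.
P2: E(K, 0xC2) = 0x5B; 0xF6 ⊕ 0x5B = 0xAD.
P3: E(K, 0xF6) = 0x18; 0x56 ⊕ 0x18 = 0x4E.
P4: E(K, 0x56) = 0x12; 0xA7 ⊕ 0x12 = 0xB5.
P5: E(K, 0xA7) = 0x0D; 0xED ⊕ 0x0D = 0xE0.
P6: E(K, 0xED) = 0xA9; 0x65 ⊕ 0xA9 = 0xCC.
Blocks that differ from the original plaintext: P1, P2.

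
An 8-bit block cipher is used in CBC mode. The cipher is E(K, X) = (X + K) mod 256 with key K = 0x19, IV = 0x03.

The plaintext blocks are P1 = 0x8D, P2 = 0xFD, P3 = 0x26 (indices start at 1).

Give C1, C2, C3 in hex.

C1 = 0xA7, C2 = 0x73, C3 = 0x6E

CBC encryption: C_i = E(K, P_i ⊕ C_{i−1}), with C_{0} = IV.
C1: P1 ⊕ 0x03 = 0x8E; E(K, 0x8E) = 0xA7.
C2: P2 ⊕ 0xA7 = 0x5A; E(K, 0x5A) = 0x73.
C3: P3 ⊕ 0x73 = 0x55; E(K, 0x55) = 0x6E.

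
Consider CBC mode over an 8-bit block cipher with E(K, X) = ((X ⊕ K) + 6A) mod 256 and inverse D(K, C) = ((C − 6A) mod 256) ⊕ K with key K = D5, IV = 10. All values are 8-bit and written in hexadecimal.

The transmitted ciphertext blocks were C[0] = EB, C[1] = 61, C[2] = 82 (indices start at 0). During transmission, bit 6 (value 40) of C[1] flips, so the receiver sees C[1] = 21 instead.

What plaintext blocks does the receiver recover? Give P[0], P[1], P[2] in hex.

CBC decryption: P_i = D(K, C_i) ⊕ C_{i−1}, with C_{−1} = IV.
Only C[1] changed, to 21. In CBC, a change in C_i garbles P_i and flips the same bit in P_{i+1}. Decrypting the received ciphertext:
P[0]: D(K, EB) = 54; 54 ⊕ 10 = 44.
P[1]: D(K, 21) = 62; 62 ⊕ EB = 89.
P[2]: D(K, 82) = CD; CD ⊕ 21 = EC.
Blocks that differ from the original plaintext: P[1], P[2].

P[0] = 44, P[1] = 89, P[2] = EC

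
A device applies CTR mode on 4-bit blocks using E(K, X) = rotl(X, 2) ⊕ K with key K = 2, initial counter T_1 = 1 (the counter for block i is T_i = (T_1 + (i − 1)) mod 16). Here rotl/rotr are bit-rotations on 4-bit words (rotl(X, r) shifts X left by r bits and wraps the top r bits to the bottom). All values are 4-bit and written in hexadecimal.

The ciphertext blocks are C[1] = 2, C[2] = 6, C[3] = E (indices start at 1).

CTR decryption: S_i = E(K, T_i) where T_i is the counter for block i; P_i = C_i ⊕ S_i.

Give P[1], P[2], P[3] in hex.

P[1]: T = 1, S = E(K, T) = 6; 2 ⊕ 6 = 4.
P[2]: T = 2, S = E(K, T) = A; 6 ⊕ A = C.
P[3]: T = 3, S = E(K, T) = E; E ⊕ E = 0.

P[1] = 4, P[2] = C, P[3] = 0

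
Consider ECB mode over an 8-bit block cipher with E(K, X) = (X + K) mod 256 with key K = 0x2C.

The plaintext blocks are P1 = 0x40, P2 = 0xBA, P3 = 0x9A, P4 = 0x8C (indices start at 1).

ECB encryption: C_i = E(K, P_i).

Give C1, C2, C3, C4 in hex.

C1: E(K, 0x40) = 0x6C.
C2: E(K, 0xBA) = 0xE6.
C3: E(K, 0x9A) = 0xC6.
C4: E(K, 0x8C) = 0xB8.

C1 = 0x6C, C2 = 0xE6, C3 = 0xC6, C4 = 0xB8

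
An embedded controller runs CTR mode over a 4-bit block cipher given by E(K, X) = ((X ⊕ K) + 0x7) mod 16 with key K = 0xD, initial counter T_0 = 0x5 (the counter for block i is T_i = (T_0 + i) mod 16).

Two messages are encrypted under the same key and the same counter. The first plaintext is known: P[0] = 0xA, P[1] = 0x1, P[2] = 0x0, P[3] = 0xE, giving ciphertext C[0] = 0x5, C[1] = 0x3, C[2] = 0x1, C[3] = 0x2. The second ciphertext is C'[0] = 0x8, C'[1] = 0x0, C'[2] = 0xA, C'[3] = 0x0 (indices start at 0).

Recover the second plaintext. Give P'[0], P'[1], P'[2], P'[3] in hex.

P'[0] = 0x7, P'[1] = 0x2, P'[2] = 0xB, P'[3] = 0xC

In CTR with a reused counter, both messages share the same keystream S_i, so C_i ⊕ C'_i = P_i ⊕ P'_i and thus P'_i = P_i ⊕ C_i ⊕ C'_i.
P'[0]: 0xA ⊕ 0x5 ⊕ 0x8 = 0x7.
P'[1]: 0x1 ⊕ 0x3 ⊕ 0x0 = 0x2.
P'[2]: 0x0 ⊕ 0x1 ⊕ 0xA = 0xB.
P'[3]: 0xE ⊕ 0x2 ⊕ 0x0 = 0xC.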